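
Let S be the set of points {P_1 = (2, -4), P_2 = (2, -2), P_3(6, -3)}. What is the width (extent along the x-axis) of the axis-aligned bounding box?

4

max x = 6, min x = 2, so width = 4.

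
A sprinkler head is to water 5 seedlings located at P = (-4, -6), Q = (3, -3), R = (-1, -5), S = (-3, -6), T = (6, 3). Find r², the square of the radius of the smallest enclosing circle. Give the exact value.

A smallest enclosing disk is always determined by at most three of the input points on its boundary.
The farthest pair is P–T with squared distance 181. The circle on this segment as diameter has centre (1, -1.5) and r² = 181/4 = 45.25.
Check Q: distance² to centre = 6.25 ≤ 45.25, so it lies inside.
All remaining points lie in this disk, and no smaller disk contains both endpoints, so this is the minimum enclosing circle.

45.25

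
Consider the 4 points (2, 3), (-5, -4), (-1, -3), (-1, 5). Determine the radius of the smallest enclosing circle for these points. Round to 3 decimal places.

By Welzl's lemma the MEC is supported by two points (diametrically opposite) or three points (on a circumcircle).
The minimum enclosing circle is determined by three boundary points: (2, 3), (-5, -4), (-1, 5).
Their circumcentre is (-2.1, 0.1) with r² = 25.22.
The farthest remaining point (-1, -3) is at distance² 10.82 ≤ 25.22.
r = √(25.22) ≈ 5.022.

5.022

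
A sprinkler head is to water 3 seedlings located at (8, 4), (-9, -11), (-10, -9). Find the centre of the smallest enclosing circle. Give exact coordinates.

(-0.5, -3.5)

Call the three points A, B, C in the order given.
Side lengths²: AB² = 514, AC² = 493, BC² = 5.
Since AB² = 514 ≥ 493 + 5 = 498, the angle opposite AB is not acute, so the smallest enclosing circle has AB as diameter.
Centre = midpoint of AB = (-0.5, -3.5), r² = 514/4 = 128.5.
Centre = (-0.5, -3.5).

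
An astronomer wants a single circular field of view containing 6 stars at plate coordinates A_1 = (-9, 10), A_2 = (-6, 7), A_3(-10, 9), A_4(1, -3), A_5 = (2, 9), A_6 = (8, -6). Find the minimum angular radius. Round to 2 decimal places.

The minimum enclosing circle of a finite set is fixed by two of the points (as a diameter) or three (as a circumcircle).
The farthest pair is A_3–A_6 with squared distance 549. The circle on this segment as diameter has centre (-1, 1.5) and r² = 549/4 = 137.25.
Check A_1: distance² to centre = 136.25 ≤ 137.25, so it lies inside.
All remaining points lie in this disk, and no smaller disk contains both endpoints, so this is the minimum enclosing circle.
r = √(137.25) ≈ 11.72.

11.72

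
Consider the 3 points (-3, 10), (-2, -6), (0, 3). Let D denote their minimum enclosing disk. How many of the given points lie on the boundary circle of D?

Call the three points A, B, C in the order given.
Side lengths²: AB² = 257, AC² = 58, BC² = 85.
Since AB² = 257 ≥ 85 + 58 = 143, the angle opposite AB is not acute, so the smallest enclosing circle has AB as diameter.
Centre = midpoint of AB = (-2.5, 2), r² = 257/4 = 64.25.
The points at distance exactly r from the centre are (-3, 10), (-2, -6) — 2 points.

2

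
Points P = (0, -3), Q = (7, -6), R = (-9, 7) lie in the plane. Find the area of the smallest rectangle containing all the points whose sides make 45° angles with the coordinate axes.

58

In coordinates u = x + y, v = x − y the rectangle is axis-aligned; the map (x,y)→(u,v) scales areas by 2.
u-values: -3, 1, -2; range = 1 − (-3) = 4.
v-values: 3, 13, -16; range = 13 − (-16) = 29.
Area = (4 × 29) / 2 = 58.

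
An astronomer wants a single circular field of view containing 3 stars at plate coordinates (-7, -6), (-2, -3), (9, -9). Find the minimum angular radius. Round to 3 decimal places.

Call the three points A, B, C in the order given.
Side lengths²: AB² = 34, AC² = 265, BC² = 157.
Since AC² = 265 ≥ 157 + 34 = 191, the angle opposite AC is not acute, so the smallest enclosing circle has AC as diameter.
Centre = midpoint of AC = (1, -7.5), r² = 265/4 = 66.25.
r = √(66.25) ≈ 8.139.

8.139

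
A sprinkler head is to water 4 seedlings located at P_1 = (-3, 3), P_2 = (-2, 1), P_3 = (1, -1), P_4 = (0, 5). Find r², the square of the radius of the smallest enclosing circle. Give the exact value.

9.62

The minimum enclosing circle of a finite set is fixed by two of the points (as a diameter) or three (as a circumcircle).
The minimum enclosing circle is determined by three boundary points: P_1, P_3, P_4.
Their circumcentre is (-0.1, 1.9) with r² = 9.62.
The farthest remaining point P_2 is at distance² 4.42 ≤ 9.62.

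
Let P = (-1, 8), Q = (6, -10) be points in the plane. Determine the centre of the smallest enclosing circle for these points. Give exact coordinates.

(2.5, -1)

The smallest circle enclosing two points has them as diameter endpoints.
Centre = midpoint = (2.5, -1); r² = |PQ|²/4 = 373/4 = 93.25.
Centre = (2.5, -1).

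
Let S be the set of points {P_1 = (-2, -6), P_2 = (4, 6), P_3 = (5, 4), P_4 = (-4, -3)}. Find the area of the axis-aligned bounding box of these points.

108

x ranges over [-4, 5], width 9.
y ranges over [-6, 6], height 12.
Area = 9 × 12 = 108.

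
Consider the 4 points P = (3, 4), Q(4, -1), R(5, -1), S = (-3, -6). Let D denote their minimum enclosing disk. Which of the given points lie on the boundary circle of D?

The farthest pair is P–S with squared distance 136. The circle on this segment as diameter has centre (0, -1) and r² = 136/4 = 34.
Check Q: distance² to centre = 16 ≤ 34, so it lies inside.
All remaining points lie in this disk, and no smaller disk contains both endpoints, so this is the minimum enclosing circle.
The points at distance exactly r from the centre are P, S — 2 points.

P, S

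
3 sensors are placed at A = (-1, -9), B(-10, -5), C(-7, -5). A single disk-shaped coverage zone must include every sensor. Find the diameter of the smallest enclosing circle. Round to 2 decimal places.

9.85

Side lengths²: AB² = 97, AC² = 52, BC² = 9.
Since AB² = 97 ≥ 52 + 9 = 61, the angle opposite AB is not acute, so the smallest enclosing circle has AB as diameter.
Centre = midpoint of AB = (-5.5, -7), r² = 97/4 = 24.25.
Diameter = 2r = 2√(24.25) ≈ 9.85.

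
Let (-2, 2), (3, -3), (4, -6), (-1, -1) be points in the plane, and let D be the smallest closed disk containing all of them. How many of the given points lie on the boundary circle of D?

The minimum enclosing circle of a finite set is fixed by two of the points (as a diameter) or three (as a circumcircle).
The farthest pair is (-2, 2)–(4, -6) with squared distance 100. The circle on this segment as diameter has centre (1, -2) and r² = 100/4 = 25.
Check (3, -3): distance² to centre = 5 ≤ 25, so it lies inside.
All remaining points lie in this disk, and no smaller disk contains both endpoints, so this is the minimum enclosing circle.
The points at distance exactly r from the centre are (-2, 2), (4, -6) — 2 points.

2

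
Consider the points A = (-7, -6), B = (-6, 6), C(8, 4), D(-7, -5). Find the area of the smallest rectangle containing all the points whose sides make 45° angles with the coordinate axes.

In coordinates u = x + y, v = x − y the rectangle is axis-aligned; the map (x,y)→(u,v) scales areas by 2.
u-values: -13, 0, 12, -12; range = 12 − (-13) = 25.
v-values: -1, -12, 4, -2; range = 4 − (-12) = 16.
Area = (25 × 16) / 2 = 200.

200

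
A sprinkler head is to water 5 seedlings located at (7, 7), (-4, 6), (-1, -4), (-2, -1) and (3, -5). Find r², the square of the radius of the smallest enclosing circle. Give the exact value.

A smallest enclosing disk is always determined by at most three of the input points on its boundary.
The minimum enclosing circle is determined by three boundary points: (7, 7), (-4, 6), (3, -5).
Their circumcentre is (1.90625, 2.03125) with r² = 50.634765625.
The farthest remaining point (-1, -4) is at distance² 44.822265625 ≤ 50.634765625.

50.634765625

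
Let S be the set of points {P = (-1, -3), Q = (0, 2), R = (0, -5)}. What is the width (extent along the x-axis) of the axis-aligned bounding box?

max x = 0, min x = -1, so width = 1.

1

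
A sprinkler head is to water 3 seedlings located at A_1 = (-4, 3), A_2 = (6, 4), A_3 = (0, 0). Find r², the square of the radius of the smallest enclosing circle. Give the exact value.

Side lengths²: A_1A_2² = 101, A_1A_3² = 25, A_2A_3² = 52.
Since A_1A_2² = 101 ≥ 52 + 25 = 77, the angle opposite A_1A_2 is not acute, so the smallest enclosing circle has A_1A_2 as diameter.
Centre = midpoint of A_1A_2 = (1, 3.5), r² = 101/4 = 25.25.

25.25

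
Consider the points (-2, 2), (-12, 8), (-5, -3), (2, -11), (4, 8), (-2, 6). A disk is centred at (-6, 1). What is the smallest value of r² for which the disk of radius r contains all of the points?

208

The required radius is the distance from (-6, 1) to the farthest point.
Squared distances: 17, 85, 17, 208, 149, 41.
Maximum is 208, attained at (2, -11).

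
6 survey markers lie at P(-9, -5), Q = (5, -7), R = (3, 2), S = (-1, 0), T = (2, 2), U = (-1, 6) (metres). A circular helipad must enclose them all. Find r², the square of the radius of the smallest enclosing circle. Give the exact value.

37925/578

By Welzl's lemma the MEC is supported by two points (diametrically opposite) or three points (on a circumcircle).
The minimum enclosing circle is determined by three boundary points: P, Q, U.
Their circumcentre is (-49/34, -71/34) with r² = 37925/578.
The farthest remaining point R is at distance² 21061/578 ≤ 37925/578.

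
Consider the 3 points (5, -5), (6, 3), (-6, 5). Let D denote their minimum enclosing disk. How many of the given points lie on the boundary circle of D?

Call the three points A, B, C in the order given.
Side lengths²: AB² = 65, AC² = 221, BC² = 148.
Since AC² = 221 ≥ 148 + 65 = 213, the angle opposite AC is not acute, so the smallest enclosing circle has AC as diameter.
Centre = midpoint of AC = (-0.5, 0), r² = 221/4 = 55.25.
The points at distance exactly r from the centre are (5, -5), (-6, 5) — 2 points.

2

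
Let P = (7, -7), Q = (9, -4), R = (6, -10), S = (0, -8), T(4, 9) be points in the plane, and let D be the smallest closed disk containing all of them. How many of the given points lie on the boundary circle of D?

A smallest enclosing disk is always determined by at most three of the input points on its boundary.
The farthest pair is R–T with squared distance 365. The circle on this segment as diameter has centre (5, -0.5) and r² = 365/4 = 91.25.
Check P: distance² to centre = 46.25 ≤ 91.25, so it lies inside.
All remaining points lie in this disk, and no smaller disk contains both endpoints, so this is the minimum enclosing circle.
The points at distance exactly r from the centre are R, T — 2 points.

2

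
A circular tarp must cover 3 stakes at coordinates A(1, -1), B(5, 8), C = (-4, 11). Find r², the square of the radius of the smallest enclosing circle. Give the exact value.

Side lengths²: AB² = 97, AC² = 169, BC² = 90.
Since AC² = 169 < 97 + 90 = 187, the triangle is acute, so the smallest enclosing circle is the circumcircle.
Circumcentre = (-57/62, 325/62), r² = 81965/1922.

81965/1922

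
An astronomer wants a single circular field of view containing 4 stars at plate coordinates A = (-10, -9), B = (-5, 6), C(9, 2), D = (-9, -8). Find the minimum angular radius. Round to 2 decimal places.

10.98

The farthest pair is A–C with squared distance 482. The circle on this segment as diameter has centre (-0.5, -3.5) and r² = 482/4 = 120.5.
Check B: distance² to centre = 110.5 ≤ 120.5, so it lies inside.
All remaining points lie in this disk, and no smaller disk contains both endpoints, so this is the minimum enclosing circle.
r = √(120.5) ≈ 10.98.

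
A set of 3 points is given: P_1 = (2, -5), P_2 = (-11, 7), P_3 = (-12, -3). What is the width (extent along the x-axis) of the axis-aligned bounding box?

max x = 2, min x = -12, so width = 14.

14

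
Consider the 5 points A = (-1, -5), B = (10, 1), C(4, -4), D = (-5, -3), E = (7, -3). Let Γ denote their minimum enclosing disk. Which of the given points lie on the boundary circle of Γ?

B, D

A smallest enclosing disk is always determined by at most three of the input points on its boundary.
The farthest pair is B–D with squared distance 241. The circle on this segment as diameter has centre (2.5, -1) and r² = 241/4 = 60.25.
Check A: distance² to centre = 28.25 ≤ 60.25, so it lies inside.
All remaining points lie in this disk, and no smaller disk contains both endpoints, so this is the minimum enclosing circle.
The points at distance exactly r from the centre are B, D — 2 points.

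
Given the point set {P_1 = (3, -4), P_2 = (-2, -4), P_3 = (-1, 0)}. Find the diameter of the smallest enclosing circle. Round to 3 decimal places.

Side lengths²: P_1P_2² = 25, P_1P_3² = 32, P_2P_3² = 17.
Since P_1P_3² = 32 < 25 + 17 = 42, the triangle is acute, so the smallest enclosing circle is the circumcircle.
Circumcentre = (0.5, -2.5), r² = 8.5.
Diameter = 2r = 2√(8.5) ≈ 5.831.

5.831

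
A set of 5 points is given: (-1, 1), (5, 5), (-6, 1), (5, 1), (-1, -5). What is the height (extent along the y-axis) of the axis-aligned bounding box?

max y = 5, min y = -5, so height = 10.

10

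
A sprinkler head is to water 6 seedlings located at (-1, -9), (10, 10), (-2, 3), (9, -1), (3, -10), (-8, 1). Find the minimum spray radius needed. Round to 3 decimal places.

The minimum enclosing circle of a finite set is fixed by two of the points (as a diameter) or three (as a circumcircle).
The minimum enclosing circle is determined by three boundary points: (10, 10), (3, -10), (-8, 1).
Their circumcentre is (19/6, 7/6) with r² = 2245/18.
The farthest remaining point (-1, -9) is at distance² 2173/18 ≤ 2245/18.
r = √(2245/18) ≈ 11.168.

11.168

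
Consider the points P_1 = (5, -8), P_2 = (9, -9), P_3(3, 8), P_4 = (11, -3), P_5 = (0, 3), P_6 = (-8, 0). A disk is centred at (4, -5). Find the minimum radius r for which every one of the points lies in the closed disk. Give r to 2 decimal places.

The required radius is the distance from (4, -5) to the farthest point.
Squared distances: 10, 41, 170, 53, 80, 169.
Maximum is 170, attained at P_3.
r = √170 ≈ 13.04.

13.04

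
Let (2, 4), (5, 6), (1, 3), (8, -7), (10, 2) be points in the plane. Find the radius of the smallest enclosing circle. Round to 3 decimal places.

6.671

The farthest pair is (5, 6)–(8, -7) with squared distance 178. The circle on this segment as diameter has centre (6.5, -0.5) and r² = 178/4 = 44.5.
Check (2, 4): distance² to centre = 40.5 ≤ 44.5, so it lies inside.
All remaining points lie in this disk, and no smaller disk contains both endpoints, so this is the minimum enclosing circle.
r = √(44.5) ≈ 6.671.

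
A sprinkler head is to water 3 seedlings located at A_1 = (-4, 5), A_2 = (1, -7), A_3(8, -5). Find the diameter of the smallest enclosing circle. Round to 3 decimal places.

15.620

Side lengths²: A_1A_2² = 169, A_1A_3² = 244, A_2A_3² = 53.
Since A_1A_3² = 244 ≥ 169 + 53 = 222, the angle opposite A_1A_3 is not acute, so the smallest enclosing circle has A_1A_3 as diameter.
Centre = midpoint of A_1A_3 = (2, 0), r² = 244/4 = 61.
Diameter = 2r = 2√61 ≈ 15.620.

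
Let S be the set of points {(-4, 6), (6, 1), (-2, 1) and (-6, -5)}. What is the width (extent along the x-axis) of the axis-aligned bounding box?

12

max x = 6, min x = -6, so width = 12.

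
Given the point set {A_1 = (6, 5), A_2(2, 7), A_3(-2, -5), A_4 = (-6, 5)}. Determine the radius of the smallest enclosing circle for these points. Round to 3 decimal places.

By Welzl's lemma the MEC is supported by two points (diametrically opposite) or three points (on a circumcircle).
The minimum enclosing circle is determined by three boundary points: A_1, A_3, A_4.
Their circumcentre is (0, 1.6) with r² = 47.56.
The farthest remaining point A_2 is at distance² 33.16 ≤ 47.56.
r = √(47.56) ≈ 6.896.

6.896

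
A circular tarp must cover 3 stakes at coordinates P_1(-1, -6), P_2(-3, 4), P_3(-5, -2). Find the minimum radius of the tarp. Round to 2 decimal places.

Side lengths²: P_1P_2² = 104, P_1P_3² = 32, P_2P_3² = 40.
Since P_1P_2² = 104 ≥ 40 + 32 = 72, the angle opposite P_1P_2 is not acute, so the smallest enclosing circle has P_1P_2 as diameter.
Centre = midpoint of P_1P_2 = (-2, -1), r² = 104/4 = 26.
r = √26 ≈ 5.10.

5.10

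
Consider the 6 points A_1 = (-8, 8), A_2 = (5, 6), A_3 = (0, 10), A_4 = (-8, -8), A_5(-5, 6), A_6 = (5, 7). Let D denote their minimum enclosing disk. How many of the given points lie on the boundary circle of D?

3

A smallest enclosing disk is always determined by at most three of the input points on its boundary.
The minimum enclosing circle is determined by three boundary points: A_3, A_4, A_6.
Their circumcentre is (-46/19, 17/57) with r² = 324853/3249.
The farthest remaining point A_1 is at distance² 293845/3249 ≤ 324853/3249.
The points at distance exactly r from the centre are A_3, A_4, A_6 — 3 points.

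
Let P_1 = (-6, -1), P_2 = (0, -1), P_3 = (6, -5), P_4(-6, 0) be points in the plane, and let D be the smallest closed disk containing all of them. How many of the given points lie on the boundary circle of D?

A smallest enclosing disk is always determined by at most three of the input points on its boundary.
The farthest pair is P_3–P_4 with squared distance 169. The circle on this segment as diameter has centre (0, -2.5) and r² = 169/4 = 42.25.
Check P_1: distance² to centre = 38.25 ≤ 42.25, so it lies inside.
All remaining points lie in this disk, and no smaller disk contains both endpoints, so this is the minimum enclosing circle.
The points at distance exactly r from the centre are P_3, P_4 — 2 points.

2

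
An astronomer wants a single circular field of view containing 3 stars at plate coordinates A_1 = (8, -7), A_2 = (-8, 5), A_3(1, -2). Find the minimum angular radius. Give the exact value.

Side lengths²: A_1A_2² = 400, A_1A_3² = 74, A_2A_3² = 130.
Since A_1A_2² = 400 ≥ 130 + 74 = 204, the angle opposite A_1A_2 is not acute, so the smallest enclosing circle has A_1A_2 as diameter.
Centre = midpoint of A_1A_2 = (0, -1), r² = 400/4 = 100.
r = √100 = 10.

10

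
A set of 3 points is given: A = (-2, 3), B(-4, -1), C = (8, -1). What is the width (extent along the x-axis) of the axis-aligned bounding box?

max x = 8, min x = -4, so width = 12.

12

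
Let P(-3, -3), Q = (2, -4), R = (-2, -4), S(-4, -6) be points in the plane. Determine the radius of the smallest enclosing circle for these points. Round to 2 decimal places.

3.16

The minimum enclosing circle of a finite set is fixed by two of the points (as a diameter) or three (as a circumcircle).
The farthest pair is Q–S with squared distance 40. The circle on this segment as diameter has centre (-1, -5) and r² = 40/4 = 10.
Check P: distance² to centre = 8 ≤ 10, so it lies inside.
All remaining points lie in this disk, and no smaller disk contains both endpoints, so this is the minimum enclosing circle.
r = √10 ≈ 3.16.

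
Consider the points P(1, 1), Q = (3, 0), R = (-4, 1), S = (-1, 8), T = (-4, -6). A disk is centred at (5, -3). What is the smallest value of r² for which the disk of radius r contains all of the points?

The required radius is the distance from (5, -3) to the farthest point.
Squared distances: 32, 13, 97, 157, 90.
Maximum is 157, attained at S.

157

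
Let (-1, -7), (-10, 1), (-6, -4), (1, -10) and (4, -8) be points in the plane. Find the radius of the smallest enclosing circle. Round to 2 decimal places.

8.32

The farthest pair is (-10, 1)–(4, -8) with squared distance 277. The circle on this segment as diameter has centre (-3, -3.5) and r² = 277/4 = 69.25.
Check (-1, -7): distance² to centre = 16.25 ≤ 69.25, so it lies inside.
All remaining points lie in this disk, and no smaller disk contains both endpoints, so this is the minimum enclosing circle.
r = √(69.25) ≈ 8.32.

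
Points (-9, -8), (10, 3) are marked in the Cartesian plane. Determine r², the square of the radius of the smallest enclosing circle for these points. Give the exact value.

120.5

The smallest circle enclosing two points has them as diameter endpoints.
Centre = midpoint = (0.5, -2.5); r² = |(-9, -8)−(10, 3)|²/4 = 482/4 = 120.5.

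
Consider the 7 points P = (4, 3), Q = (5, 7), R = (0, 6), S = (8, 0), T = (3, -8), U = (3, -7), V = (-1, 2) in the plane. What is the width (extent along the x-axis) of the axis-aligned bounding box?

max x = 8, min x = -1, so width = 9.

9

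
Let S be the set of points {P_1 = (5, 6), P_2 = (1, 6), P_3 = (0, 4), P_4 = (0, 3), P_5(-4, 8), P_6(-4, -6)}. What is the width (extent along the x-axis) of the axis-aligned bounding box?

max x = 5, min x = -4, so width = 9.

9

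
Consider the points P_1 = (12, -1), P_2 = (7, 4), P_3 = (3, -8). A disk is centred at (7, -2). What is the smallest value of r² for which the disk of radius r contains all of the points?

The required radius is the distance from (7, -2) to the farthest point.
Squared distances: 26, 36, 52.
Maximum is 52, attained at P_3.

52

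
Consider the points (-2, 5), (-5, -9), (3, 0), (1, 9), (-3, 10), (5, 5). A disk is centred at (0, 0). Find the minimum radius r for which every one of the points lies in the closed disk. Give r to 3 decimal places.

10.440

The required radius is the distance from (0, 0) to the farthest point.
Squared distances: 29, 106, 9, 82, 109, 50.
Maximum is 109, attained at (-3, 10).
r = √109 ≈ 10.440.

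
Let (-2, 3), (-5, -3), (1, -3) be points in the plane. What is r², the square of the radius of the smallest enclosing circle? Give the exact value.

14.0625

Call the three points A, B, C in the order given.
Side lengths²: AB² = 45, AC² = 45, BC² = 36.
Since AC² = 45 < 45 + 36 = 81, the triangle is acute, so the smallest enclosing circle is the circumcircle.
Circumcentre = (-2, -0.75), r² = 14.0625.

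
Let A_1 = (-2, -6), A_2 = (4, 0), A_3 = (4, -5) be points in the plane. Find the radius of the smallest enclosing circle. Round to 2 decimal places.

Side lengths²: A_1A_2² = 72, A_1A_3² = 37, A_2A_3² = 25.
Since A_1A_2² = 72 ≥ 37 + 25 = 62, the angle opposite A_1A_2 is not acute, so the smallest enclosing circle has A_1A_2 as diameter.
Centre = midpoint of A_1A_2 = (1, -3), r² = 72/4 = 18.
r = √18 ≈ 4.24.

4.24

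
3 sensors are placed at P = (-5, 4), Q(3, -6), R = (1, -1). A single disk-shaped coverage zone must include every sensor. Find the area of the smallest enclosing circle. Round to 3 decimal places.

128.805

Side lengths²: PQ² = 164, PR² = 61, QR² = 29.
Since PQ² = 164 ≥ 61 + 29 = 90, the angle opposite PQ is not acute, so the smallest enclosing circle has PQ as diameter.
Centre = midpoint of PQ = (-1, -1), r² = 164/4 = 41.
Area = π·r² = π·41 ≈ 128.805.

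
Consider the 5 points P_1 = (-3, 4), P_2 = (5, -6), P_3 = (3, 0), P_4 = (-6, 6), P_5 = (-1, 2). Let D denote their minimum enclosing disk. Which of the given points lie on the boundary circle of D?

P_2, P_4

The farthest pair is P_2–P_4 with squared distance 265. The circle on this segment as diameter has centre (-0.5, 0) and r² = 265/4 = 66.25.
Check P_1: distance² to centre = 22.25 ≤ 66.25, so it lies inside.
All remaining points lie in this disk, and no smaller disk contains both endpoints, so this is the minimum enclosing circle.
The points at distance exactly r from the centre are P_2, P_4 — 2 points.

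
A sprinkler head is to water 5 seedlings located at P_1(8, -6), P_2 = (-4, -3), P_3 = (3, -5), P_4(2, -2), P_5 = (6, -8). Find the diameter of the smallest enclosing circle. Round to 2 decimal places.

12.37

By Welzl's lemma the MEC is supported by two points (diametrically opposite) or three points (on a circumcircle).
The farthest pair is P_1–P_2 with squared distance 153. The circle on this segment as diameter has centre (2, -4.5) and r² = 153/4 = 38.25.
Check P_3: distance² to centre = 1.25 ≤ 38.25, so it lies inside.
All remaining points lie in this disk, and no smaller disk contains both endpoints, so this is the minimum enclosing circle.
Diameter = 2r = 2√(38.25) ≈ 12.37.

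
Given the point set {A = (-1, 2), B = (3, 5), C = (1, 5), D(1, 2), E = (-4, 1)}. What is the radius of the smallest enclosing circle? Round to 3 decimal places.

The farthest pair is B–E with squared distance 65. The circle on this segment as diameter has centre (-0.5, 3) and r² = 65/4 = 16.25.
Check A: distance² to centre = 1.25 ≤ 16.25, so it lies inside.
All remaining points lie in this disk, and no smaller disk contains both endpoints, so this is the minimum enclosing circle.
r = √(16.25) ≈ 4.031.

4.031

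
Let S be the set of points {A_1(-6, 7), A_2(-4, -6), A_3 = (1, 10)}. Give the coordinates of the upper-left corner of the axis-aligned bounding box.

x-range [-6, 1], y-range [-6, 10].
The upper-left corner is (-6, 10).

(-6, 10)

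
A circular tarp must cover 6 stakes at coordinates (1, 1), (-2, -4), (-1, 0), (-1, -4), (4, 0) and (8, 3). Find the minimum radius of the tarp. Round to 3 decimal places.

The farthest pair is (-2, -4)–(8, 3) with squared distance 149. The circle on this segment as diameter has centre (3, -0.5) and r² = 149/4 = 37.25.
Check (1, 1): distance² to centre = 6.25 ≤ 37.25, so it lies inside.
All remaining points lie in this disk, and no smaller disk contains both endpoints, so this is the minimum enclosing circle.
r = √(37.25) ≈ 6.103.

6.103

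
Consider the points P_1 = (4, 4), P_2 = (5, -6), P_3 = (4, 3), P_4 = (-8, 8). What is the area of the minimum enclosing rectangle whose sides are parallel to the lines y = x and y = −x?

In coordinates u = x + y, v = x − y the rectangle is axis-aligned; the map (x,y)→(u,v) scales areas by 2.
u-values: 8, -1, 7, 0; range = 8 − (-1) = 9.
v-values: 0, 11, 1, -16; range = 11 − (-16) = 27.
Area = (9 × 27) / 2 = 121.5.

121.5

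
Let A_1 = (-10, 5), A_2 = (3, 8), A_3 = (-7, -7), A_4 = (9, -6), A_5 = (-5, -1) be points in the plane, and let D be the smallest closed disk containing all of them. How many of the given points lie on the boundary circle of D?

2

By Welzl's lemma the MEC is supported by two points (diametrically opposite) or three points (on a circumcircle).
The farthest pair is A_1–A_4 with squared distance 482. The circle on this segment as diameter has centre (-0.5, -0.5) and r² = 482/4 = 120.5.
Check A_2: distance² to centre = 84.5 ≤ 120.5, so it lies inside.
All remaining points lie in this disk, and no smaller disk contains both endpoints, so this is the minimum enclosing circle.
The points at distance exactly r from the centre are A_1, A_4 — 2 points.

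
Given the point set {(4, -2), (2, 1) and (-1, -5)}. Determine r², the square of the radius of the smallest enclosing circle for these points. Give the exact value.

1105/98

Call the three points A, B, C in the order given.
Side lengths²: AB² = 13, AC² = 34, BC² = 45.
Since BC² = 45 < 34 + 13 = 47, the triangle is acute, so the smallest enclosing circle is the circumcircle.
Circumcentre = (9/14, -29/14), r² = 1105/98.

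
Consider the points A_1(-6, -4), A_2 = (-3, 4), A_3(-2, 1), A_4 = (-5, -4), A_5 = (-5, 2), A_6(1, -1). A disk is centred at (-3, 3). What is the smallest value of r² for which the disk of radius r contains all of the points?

The required radius is the distance from (-3, 3) to the farthest point.
Squared distances: 58, 1, 5, 53, 5, 32.
Maximum is 58, attained at A_1.

58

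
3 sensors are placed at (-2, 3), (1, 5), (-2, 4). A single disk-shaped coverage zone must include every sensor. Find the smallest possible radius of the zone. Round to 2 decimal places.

1.80

Call the three points A, B, C in the order given.
Side lengths²: AB² = 13, AC² = 1, BC² = 10.
Since AB² = 13 ≥ 10 + 1 = 11, the angle opposite AB is not acute, so the smallest enclosing circle has AB as diameter.
Centre = midpoint of AB = (-0.5, 4), r² = 13/4 = 3.25.
r = √(3.25) ≈ 1.80.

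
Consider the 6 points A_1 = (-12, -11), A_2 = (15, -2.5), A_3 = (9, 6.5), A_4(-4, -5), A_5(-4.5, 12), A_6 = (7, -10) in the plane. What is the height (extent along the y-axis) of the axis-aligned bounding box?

23

max y = 12, min y = -11, so height = 23.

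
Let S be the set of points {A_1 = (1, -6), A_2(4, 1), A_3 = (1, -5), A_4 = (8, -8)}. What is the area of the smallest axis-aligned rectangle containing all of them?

x ranges over [1, 8], width 7.
y ranges over [-8, 1], height 9.
Area = 7 × 9 = 63.

63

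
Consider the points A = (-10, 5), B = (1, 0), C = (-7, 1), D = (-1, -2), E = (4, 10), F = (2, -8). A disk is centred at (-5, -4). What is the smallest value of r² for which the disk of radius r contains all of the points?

The required radius is the distance from (-5, -4) to the farthest point.
Squared distances: 106, 52, 29, 20, 277, 65.
Maximum is 277, attained at E.

277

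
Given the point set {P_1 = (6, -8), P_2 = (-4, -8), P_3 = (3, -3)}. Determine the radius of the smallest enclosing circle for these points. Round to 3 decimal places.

Side lengths²: P_1P_2² = 100, P_1P_3² = 34, P_2P_3² = 74.
Since P_1P_2² = 100 < 74 + 34 = 108, the triangle is acute, so the smallest enclosing circle is the circumcircle.
Circumcentre = (1, -7.6), r² = 25.16.
r = √(25.16) ≈ 5.016.

5.016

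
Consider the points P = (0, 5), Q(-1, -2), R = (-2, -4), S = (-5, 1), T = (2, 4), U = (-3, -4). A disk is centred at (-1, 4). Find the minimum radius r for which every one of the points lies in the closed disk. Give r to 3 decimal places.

The required radius is the distance from (-1, 4) to the farthest point.
Squared distances: 2, 36, 65, 25, 9, 68.
Maximum is 68, attained at U.
r = √68 ≈ 8.246.

8.246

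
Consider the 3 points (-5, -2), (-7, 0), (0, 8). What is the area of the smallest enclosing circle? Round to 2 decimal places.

Call the three points A, B, C in the order given.
Side lengths²: AB² = 8, AC² = 125, BC² = 113.
Since AC² = 125 ≥ 113 + 8 = 121, the angle opposite AC is not acute, so the smallest enclosing circle has AC as diameter.
Centre = midpoint of AC = (-2.5, 3), r² = 125/4 = 31.25.
Area = π·r² = π·31.25 ≈ 98.17.

98.17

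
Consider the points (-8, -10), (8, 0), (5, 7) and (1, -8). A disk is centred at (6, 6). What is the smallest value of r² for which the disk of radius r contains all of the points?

452

The required radius is the distance from (6, 6) to the farthest point.
Squared distances: 452, 40, 2, 221.
Maximum is 452, attained at (-8, -10).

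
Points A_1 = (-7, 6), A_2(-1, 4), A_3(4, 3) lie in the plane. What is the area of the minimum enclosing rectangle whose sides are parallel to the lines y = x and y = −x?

56

In coordinates u = x + y, v = x − y the rectangle is axis-aligned; the map (x,y)→(u,v) scales areas by 2.
u-values: -1, 3, 7; range = 7 − (-1) = 8.
v-values: -13, -5, 1; range = 1 − (-13) = 14.
Area = (8 × 14) / 2 = 56.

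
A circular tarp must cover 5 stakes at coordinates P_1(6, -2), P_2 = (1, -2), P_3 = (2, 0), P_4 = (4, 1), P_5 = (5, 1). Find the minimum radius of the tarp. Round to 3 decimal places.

A smallest enclosing disk is always determined by at most three of the input points on its boundary.
The minimum enclosing circle is determined by three boundary points: P_1, P_2, P_5.
Their circumcentre is (3.5, -7/6) with r² = 125/18.
The farthest remaining point P_4 is at distance² 89/18 ≤ 125/18.
r = √(125/18) ≈ 2.635.

2.635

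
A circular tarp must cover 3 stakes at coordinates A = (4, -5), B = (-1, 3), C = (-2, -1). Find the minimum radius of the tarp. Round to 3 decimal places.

Side lengths²: AB² = 89, AC² = 52, BC² = 17.
Since AB² = 89 ≥ 52 + 17 = 69, the angle opposite AB is not acute, so the smallest enclosing circle has AB as diameter.
Centre = midpoint of AB = (1.5, -1), r² = 89/4 = 22.25.
r = √(22.25) ≈ 4.717.

4.717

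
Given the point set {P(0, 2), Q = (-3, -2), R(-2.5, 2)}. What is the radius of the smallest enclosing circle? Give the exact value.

2.5

Side lengths²: PQ² = 25, PR² = 6.25, QR² = 16.25.
Since PQ² = 25 ≥ 16.25 + 6.25 = 22.5, the angle opposite PQ is not acute, so the smallest enclosing circle has PQ as diameter.
Centre = midpoint of PQ = (-1.5, 0), r² = 25/4 = 6.25.
r = √(6.25) = 2.5.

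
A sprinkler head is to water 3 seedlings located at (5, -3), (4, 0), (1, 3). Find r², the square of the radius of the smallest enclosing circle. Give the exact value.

Call the three points A, B, C in the order given.
Side lengths²: AB² = 10, AC² = 52, BC² = 18.
Since AC² = 52 ≥ 18 + 10 = 28, the angle opposite AC is not acute, so the smallest enclosing circle has AC as diameter.
Centre = midpoint of AC = (3, 0), r² = 52/4 = 13.

13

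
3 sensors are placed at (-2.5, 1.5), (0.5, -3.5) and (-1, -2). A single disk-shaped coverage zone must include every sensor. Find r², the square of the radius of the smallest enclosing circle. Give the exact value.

8.5

Call the three points A, B, C in the order given.
Side lengths²: AB² = 34, AC² = 14.5, BC² = 4.5.
Since AB² = 34 ≥ 14.5 + 4.5 = 19, the angle opposite AB is not acute, so the smallest enclosing circle has AB as diameter.
Centre = midpoint of AB = (-1, -1), r² = 34/4 = 8.5.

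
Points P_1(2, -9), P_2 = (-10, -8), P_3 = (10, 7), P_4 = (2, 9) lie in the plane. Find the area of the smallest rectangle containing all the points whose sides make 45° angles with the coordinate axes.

In coordinates u = x + y, v = x − y the rectangle is axis-aligned; the map (x,y)→(u,v) scales areas by 2.
u-values: -7, -18, 17, 11; range = 17 − (-18) = 35.
v-values: 11, -2, 3, -7; range = 11 − (-7) = 18.
Area = (35 × 18) / 2 = 315.

315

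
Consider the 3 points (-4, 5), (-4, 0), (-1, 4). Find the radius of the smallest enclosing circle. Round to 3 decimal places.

Call the three points A, B, C in the order given.
Side lengths²: AB² = 25, AC² = 10, BC² = 25.
Since BC² = 25 < 25 + 10 = 35, the triangle is acute, so the smallest enclosing circle is the circumcircle.
Circumcentre = (-19/6, 2.5), r² = 125/18.
r = √(125/18) ≈ 2.635.

2.635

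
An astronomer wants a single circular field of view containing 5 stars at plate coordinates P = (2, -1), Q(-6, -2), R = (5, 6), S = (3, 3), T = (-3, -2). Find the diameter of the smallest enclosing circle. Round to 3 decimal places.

The farthest pair is Q–R with squared distance 185. The circle on this segment as diameter has centre (-0.5, 2) and r² = 185/4 = 46.25.
Check P: distance² to centre = 15.25 ≤ 46.25, so it lies inside.
All remaining points lie in this disk, and no smaller disk contains both endpoints, so this is the minimum enclosing circle.
Diameter = 2r = 2√(46.25) ≈ 13.601.

13.601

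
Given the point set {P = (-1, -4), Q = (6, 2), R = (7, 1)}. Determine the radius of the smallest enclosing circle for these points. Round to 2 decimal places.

Side lengths²: PQ² = 85, PR² = 89, QR² = 2.
Since PR² = 89 ≥ 85 + 2 = 87, the angle opposite PR is not acute, so the smallest enclosing circle has PR as diameter.
Centre = midpoint of PR = (3, -1.5), r² = 89/4 = 22.25.
r = √(22.25) ≈ 4.72.

4.72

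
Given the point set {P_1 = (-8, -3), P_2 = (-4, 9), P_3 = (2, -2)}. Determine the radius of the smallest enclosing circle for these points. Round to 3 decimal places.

6.866

Side lengths²: P_1P_2² = 160, P_1P_3² = 101, P_2P_3² = 157.
Since P_1P_2² = 160 < 157 + 101 = 258, the triangle is acute, so the smallest enclosing circle is the circumcircle.
Circumcentre = (-201/58, 125/58), r² = 79285/1682.
r = √(79285/1682) ≈ 6.866.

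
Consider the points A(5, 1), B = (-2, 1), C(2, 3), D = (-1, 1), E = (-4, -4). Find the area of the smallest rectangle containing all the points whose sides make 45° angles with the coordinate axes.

In coordinates u = x + y, v = x − y the rectangle is axis-aligned; the map (x,y)→(u,v) scales areas by 2.
u-values: 6, -1, 5, 0, -8; range = 6 − (-8) = 14.
v-values: 4, -3, -1, -2, 0; range = 4 − (-3) = 7.
Area = (14 × 7) / 2 = 49.

49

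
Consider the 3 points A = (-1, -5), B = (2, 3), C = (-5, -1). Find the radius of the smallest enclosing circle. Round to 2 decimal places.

Side lengths²: AB² = 73, AC² = 32, BC² = 65.
Since AB² = 73 < 65 + 32 = 97, the triangle is acute, so the smallest enclosing circle is the circumcircle.
Circumcentre = (-13/22, -13/22), r² = 4745/242.
r = √(4745/242) ≈ 4.43.

4.43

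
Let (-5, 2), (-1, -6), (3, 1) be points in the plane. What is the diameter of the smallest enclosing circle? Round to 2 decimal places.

Call the three points A, B, C in the order given.
Side lengths²: AB² = 80, AC² = 65, BC² = 65.
Since AB² = 80 < 65 + 65 = 130, the triangle is acute, so the smallest enclosing circle is the circumcircle.
Circumcentre = (-4/3, -7/6), r² = 845/36.
Diameter = 2r = 2√(845/36) ≈ 9.69.

9.69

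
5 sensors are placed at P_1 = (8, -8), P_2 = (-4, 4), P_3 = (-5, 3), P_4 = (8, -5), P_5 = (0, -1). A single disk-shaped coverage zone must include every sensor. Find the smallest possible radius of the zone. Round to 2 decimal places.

By Welzl's lemma the MEC is supported by two points (diametrically opposite) or three points (on a circumcircle).
The farthest pair is P_1–P_3 with squared distance 290. The circle on this segment as diameter has centre (1.5, -2.5) and r² = 290/4 = 72.5.
Check P_2: distance² to centre = 72.5 ≤ 72.5, so it lies inside.
All remaining points lie in this disk, and no smaller disk contains both endpoints, so this is the minimum enclosing circle.
r = √(72.5) ≈ 8.51.

8.51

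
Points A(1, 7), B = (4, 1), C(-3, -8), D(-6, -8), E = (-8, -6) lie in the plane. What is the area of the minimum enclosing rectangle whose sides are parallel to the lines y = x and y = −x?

In coordinates u = x + y, v = x − y the rectangle is axis-aligned; the map (x,y)→(u,v) scales areas by 2.
u-values: 8, 5, -11, -14, -14; range = 8 − (-14) = 22.
v-values: -6, 3, 5, 2, -2; range = 5 − (-6) = 11.
Area = (22 × 11) / 2 = 121.

121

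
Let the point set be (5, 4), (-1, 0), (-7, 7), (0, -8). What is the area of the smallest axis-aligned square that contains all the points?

225

The bounding box has width 12 and height 15.
An axis-aligned square enclosing the set must have side ≥ max(width, height).
So the minimum side is max(12, 15) = 15.
Area = 15² = 225.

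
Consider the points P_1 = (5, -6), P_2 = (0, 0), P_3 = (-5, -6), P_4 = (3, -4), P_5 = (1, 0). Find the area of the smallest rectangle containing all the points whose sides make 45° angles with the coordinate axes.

66

In coordinates u = x + y, v = x − y the rectangle is axis-aligned; the map (x,y)→(u,v) scales areas by 2.
u-values: -1, 0, -11, -1, 1; range = 1 − (-11) = 12.
v-values: 11, 0, 1, 7, 1; range = 11 − 0 = 11.
Area = (12 × 11) / 2 = 66.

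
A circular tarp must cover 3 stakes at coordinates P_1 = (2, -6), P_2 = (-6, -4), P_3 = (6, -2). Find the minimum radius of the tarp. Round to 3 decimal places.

Side lengths²: P_1P_2² = 68, P_1P_3² = 32, P_2P_3² = 148.
Since P_2P_3² = 148 ≥ 68 + 32 = 100, the angle opposite P_2P_3 is not acute, so the smallest enclosing circle has P_2P_3 as diameter.
Centre = midpoint of P_2P_3 = (0, -3), r² = 148/4 = 37.
r = √37 ≈ 6.083.

6.083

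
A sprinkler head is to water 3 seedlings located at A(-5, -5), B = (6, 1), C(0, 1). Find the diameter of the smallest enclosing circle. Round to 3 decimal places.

12.530

Side lengths²: AB² = 157, AC² = 61, BC² = 36.
Since AB² = 157 ≥ 61 + 36 = 97, the angle opposite AB is not acute, so the smallest enclosing circle has AB as diameter.
Centre = midpoint of AB = (0.5, -2), r² = 157/4 = 39.25.
Diameter = 2r = 2√(39.25) ≈ 12.530.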